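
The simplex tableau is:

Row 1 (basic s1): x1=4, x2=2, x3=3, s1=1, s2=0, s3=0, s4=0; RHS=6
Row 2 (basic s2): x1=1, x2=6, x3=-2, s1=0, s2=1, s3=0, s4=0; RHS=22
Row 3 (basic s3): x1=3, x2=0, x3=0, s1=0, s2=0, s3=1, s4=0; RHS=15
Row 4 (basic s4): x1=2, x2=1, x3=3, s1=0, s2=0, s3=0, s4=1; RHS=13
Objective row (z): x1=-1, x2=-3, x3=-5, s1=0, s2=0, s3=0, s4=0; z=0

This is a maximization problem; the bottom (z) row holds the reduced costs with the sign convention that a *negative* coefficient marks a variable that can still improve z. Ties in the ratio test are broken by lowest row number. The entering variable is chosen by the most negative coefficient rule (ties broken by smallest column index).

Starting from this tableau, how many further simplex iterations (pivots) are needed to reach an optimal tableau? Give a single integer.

pivot: x3 in, s1 out → z = 10
No improving column remains; optimal.

1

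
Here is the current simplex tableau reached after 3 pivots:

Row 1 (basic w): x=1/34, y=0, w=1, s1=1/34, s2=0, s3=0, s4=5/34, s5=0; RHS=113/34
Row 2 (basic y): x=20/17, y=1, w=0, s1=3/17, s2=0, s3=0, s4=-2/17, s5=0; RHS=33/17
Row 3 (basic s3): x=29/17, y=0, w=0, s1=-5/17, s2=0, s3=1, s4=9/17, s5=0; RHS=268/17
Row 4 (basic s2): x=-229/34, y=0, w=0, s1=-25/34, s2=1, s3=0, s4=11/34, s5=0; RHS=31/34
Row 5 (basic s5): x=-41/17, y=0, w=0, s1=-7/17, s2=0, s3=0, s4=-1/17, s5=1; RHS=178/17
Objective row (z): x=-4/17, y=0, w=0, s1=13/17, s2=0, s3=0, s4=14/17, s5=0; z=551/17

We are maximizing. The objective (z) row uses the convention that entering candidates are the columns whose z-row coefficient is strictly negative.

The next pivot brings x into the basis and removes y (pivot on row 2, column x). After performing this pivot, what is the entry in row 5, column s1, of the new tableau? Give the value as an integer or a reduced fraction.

-1/20

Pivot element is row 2, column x: 20/17.
Normalize row 2: new (row 2, s1) = (3/17)/(20/17) = 3/20.
row 5 ← row 5 − (-41/17)·(new row 2): -7/17 − (-41/17)·(3/20) = -1/20.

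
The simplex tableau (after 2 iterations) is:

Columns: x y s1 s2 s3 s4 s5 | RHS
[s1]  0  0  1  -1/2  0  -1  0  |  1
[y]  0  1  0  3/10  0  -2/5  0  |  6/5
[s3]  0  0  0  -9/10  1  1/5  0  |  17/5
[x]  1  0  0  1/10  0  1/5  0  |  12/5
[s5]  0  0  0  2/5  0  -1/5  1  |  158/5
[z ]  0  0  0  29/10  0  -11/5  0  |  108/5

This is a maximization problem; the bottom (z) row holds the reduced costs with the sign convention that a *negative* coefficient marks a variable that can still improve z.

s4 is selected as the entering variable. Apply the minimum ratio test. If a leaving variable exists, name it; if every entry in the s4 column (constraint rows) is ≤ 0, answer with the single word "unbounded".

x

Ratios: row 1 (s1): entry -1 ≤ 0, skip; row 2 (y): entry -2/5 ≤ 0, skip; row 3 (s3): (17/5)/(1/5) = 17; row 4 (x): (12/5)/(1/5) = 12; row 5 (s5): entry -1/5 ≤ 0, skip.
Minimum ratio is in the x row, so x leaves.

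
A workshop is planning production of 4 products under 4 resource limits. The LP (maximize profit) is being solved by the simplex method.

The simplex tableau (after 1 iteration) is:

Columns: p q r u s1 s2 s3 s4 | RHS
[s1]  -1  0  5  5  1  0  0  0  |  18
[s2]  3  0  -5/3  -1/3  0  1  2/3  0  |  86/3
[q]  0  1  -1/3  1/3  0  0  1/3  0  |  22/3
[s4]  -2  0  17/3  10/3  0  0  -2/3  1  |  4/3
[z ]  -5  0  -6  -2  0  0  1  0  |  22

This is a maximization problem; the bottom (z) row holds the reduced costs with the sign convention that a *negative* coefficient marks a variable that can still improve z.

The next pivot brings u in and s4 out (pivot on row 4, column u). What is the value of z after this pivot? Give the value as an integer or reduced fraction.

114/5

Minimum ratio for u: (4/3)/(10/3) = 2/5.
z changes by −(z-row coeff of u)·ratio = −(-2)·(2/5) = 4/5.
New z = 22 + (4/5) = 114/5.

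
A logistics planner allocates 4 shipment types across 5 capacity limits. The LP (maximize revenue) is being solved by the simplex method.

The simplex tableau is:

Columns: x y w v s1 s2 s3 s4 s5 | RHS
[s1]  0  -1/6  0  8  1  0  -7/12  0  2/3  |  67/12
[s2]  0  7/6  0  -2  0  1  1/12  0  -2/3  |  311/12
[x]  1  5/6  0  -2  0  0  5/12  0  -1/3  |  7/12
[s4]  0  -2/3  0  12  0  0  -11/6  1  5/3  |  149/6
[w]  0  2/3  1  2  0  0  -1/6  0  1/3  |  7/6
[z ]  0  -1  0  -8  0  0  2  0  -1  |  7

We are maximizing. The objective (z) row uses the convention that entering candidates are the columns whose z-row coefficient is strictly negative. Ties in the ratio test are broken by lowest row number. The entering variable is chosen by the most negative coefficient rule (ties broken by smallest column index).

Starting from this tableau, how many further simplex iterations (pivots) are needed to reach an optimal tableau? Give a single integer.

1

pivot: v in, w out → z = 35/3
No improving column remains; optimal.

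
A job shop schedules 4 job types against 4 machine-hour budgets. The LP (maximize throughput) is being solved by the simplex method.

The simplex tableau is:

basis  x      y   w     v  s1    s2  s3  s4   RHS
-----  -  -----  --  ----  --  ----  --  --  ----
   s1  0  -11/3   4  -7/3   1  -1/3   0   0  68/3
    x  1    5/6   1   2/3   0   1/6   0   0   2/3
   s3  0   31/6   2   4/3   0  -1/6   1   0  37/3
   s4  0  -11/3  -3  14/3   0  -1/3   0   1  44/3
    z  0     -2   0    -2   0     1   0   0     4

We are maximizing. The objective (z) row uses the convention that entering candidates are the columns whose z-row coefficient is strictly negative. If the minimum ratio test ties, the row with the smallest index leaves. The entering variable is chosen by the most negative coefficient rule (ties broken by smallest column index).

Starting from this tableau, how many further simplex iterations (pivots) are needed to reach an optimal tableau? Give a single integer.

pivot: y in, x out → z = 28/5
pivot: v in, y out → z = 6
No improving column remains; optimal.

2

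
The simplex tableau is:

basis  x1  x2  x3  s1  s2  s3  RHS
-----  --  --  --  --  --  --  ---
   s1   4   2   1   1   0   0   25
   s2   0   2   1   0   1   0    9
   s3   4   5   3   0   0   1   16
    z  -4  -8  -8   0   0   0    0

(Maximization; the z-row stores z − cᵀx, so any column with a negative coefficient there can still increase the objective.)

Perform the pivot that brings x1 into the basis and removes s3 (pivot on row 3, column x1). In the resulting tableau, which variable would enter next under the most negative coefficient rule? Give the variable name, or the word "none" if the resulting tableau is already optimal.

Pivot element 4. New z-row = old z-row − (-4)·(row 3/4).
Updated z-row coefficients: x1: 0, x2: -3, x3: -5, s1: 0, s2: 0, s3: 1.
The most negative is -5 in column x3, so x3 would enter next.

x3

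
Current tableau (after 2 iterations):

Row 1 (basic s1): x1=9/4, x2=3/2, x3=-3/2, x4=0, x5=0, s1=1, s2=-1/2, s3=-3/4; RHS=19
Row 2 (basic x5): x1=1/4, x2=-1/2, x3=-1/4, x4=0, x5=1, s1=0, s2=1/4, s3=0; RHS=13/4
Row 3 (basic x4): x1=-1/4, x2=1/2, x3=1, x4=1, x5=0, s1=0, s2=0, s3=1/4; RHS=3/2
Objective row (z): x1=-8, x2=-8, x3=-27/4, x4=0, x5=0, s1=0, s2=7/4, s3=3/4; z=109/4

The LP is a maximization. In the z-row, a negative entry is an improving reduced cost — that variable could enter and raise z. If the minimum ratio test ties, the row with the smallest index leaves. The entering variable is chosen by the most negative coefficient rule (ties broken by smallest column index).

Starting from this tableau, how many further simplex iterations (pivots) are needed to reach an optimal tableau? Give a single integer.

3

pivot: x1 in, s1 out → z = 3413/36
pivot: x3 in, x4 out → z = 883/6
pivot: s2 in, x5 out → z = 454/3
No improving column remains; optimal.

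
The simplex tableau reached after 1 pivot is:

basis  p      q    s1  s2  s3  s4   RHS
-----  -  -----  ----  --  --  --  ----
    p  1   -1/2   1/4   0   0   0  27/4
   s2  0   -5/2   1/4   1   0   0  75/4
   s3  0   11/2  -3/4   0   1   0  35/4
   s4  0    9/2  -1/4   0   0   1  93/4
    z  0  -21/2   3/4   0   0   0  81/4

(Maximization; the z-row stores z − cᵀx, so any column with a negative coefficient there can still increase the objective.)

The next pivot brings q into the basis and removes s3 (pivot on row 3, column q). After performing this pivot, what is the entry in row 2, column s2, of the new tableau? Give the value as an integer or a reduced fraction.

1

Pivot element is row 3, column q: 11/2.
Normalize row 3: new (row 3, s2) = 0/(11/2) = 0.
row 2 ← row 2 − (-5/2)·(new row 3): 1 − (-5/2)·0 = 1.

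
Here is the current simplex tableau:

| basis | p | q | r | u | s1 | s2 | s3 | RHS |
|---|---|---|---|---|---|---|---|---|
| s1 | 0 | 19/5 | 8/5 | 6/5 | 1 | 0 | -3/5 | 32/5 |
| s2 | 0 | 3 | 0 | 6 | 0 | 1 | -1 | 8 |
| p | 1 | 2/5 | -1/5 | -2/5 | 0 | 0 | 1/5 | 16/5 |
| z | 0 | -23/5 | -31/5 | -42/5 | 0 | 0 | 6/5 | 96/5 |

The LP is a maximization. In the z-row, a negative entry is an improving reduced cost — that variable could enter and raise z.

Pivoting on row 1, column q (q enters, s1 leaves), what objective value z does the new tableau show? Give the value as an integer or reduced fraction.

Minimum ratio for q: (32/5)/(19/5) = 32/19.
z changes by −(z-row coeff of q)·ratio = −(-23/5)·(32/19) = 736/95.
New z = 96/5 + (736/95) = 512/19.

512/19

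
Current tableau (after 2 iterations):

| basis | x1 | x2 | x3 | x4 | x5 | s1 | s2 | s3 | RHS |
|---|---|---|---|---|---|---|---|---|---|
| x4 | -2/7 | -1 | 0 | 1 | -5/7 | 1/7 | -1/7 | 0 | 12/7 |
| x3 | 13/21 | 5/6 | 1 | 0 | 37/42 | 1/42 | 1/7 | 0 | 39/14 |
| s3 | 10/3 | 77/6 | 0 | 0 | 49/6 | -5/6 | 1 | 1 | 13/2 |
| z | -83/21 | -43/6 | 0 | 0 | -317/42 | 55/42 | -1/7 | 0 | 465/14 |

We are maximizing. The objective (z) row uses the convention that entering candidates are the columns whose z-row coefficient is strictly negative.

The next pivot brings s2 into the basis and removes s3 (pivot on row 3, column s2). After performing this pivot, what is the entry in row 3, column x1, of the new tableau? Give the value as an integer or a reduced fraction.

10/3

Pivot element is row 3, column s2: 1.
Normalize row 3: new (row 3, x1) = (10/3)/1 = 10/3.
Row 3 is the pivot row, so the entry is 10/3.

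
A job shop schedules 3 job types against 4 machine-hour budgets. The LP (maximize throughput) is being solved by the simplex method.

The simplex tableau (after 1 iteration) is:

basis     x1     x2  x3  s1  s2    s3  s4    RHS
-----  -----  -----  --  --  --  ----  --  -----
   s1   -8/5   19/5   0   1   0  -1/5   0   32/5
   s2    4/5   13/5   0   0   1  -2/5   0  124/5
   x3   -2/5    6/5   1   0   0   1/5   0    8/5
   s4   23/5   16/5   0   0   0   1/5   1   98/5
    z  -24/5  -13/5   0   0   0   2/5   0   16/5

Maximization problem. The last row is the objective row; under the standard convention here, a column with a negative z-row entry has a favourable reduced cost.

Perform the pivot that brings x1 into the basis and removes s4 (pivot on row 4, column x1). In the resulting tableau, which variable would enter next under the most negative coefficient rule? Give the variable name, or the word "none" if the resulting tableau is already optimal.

none

Pivot element 23/5. New z-row = old z-row − (-24/5)·(row 4/(23/5)).
Updated z-row coefficients: x1: 0, x2: 17/23, x3: 0, s1: 0, s2: 0, s3: 14/23, s4: 24/23.
No coefficient is strictly negative; the tableau after this pivot is optimal.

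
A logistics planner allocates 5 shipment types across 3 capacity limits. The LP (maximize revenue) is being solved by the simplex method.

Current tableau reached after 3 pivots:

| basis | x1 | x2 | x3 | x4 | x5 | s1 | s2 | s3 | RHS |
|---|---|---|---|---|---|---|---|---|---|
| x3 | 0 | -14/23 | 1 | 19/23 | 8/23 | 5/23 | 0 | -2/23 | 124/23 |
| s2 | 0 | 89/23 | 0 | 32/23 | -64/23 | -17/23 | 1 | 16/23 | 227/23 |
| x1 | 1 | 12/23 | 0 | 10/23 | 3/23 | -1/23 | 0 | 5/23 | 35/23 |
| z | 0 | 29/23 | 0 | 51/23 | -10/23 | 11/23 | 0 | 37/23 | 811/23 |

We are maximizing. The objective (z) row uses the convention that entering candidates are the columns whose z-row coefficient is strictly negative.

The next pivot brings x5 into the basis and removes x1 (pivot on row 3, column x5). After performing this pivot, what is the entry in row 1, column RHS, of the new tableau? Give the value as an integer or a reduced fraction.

4/3

Pivot element is row 3, column x5: 3/23.
Normalize row 3: new (row 3, RHS) = (35/23)/(3/23) = 35/3.
row 1 ← row 1 − (8/23)·(new row 3): 124/23 − (8/23)·(35/3) = 4/3.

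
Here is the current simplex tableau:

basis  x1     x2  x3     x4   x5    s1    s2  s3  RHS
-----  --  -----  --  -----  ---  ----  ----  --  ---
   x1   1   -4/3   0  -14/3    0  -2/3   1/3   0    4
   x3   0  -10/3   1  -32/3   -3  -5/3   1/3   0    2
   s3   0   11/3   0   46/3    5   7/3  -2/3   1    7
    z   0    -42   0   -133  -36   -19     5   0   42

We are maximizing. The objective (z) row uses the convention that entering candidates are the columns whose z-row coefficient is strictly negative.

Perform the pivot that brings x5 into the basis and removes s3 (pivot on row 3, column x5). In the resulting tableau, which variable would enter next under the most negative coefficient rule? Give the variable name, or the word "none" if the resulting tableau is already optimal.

x4

Pivot element 5. New z-row = old z-row − (-36)·(row 3/5).
Updated z-row coefficients: x1: 0, x2: -78/5, x3: 0, x4: -113/5, x5: 0, s1: -11/5, s2: 1/5, s3: 36/5.
The most negative is -113/5 in column x4, so x4 would enter next.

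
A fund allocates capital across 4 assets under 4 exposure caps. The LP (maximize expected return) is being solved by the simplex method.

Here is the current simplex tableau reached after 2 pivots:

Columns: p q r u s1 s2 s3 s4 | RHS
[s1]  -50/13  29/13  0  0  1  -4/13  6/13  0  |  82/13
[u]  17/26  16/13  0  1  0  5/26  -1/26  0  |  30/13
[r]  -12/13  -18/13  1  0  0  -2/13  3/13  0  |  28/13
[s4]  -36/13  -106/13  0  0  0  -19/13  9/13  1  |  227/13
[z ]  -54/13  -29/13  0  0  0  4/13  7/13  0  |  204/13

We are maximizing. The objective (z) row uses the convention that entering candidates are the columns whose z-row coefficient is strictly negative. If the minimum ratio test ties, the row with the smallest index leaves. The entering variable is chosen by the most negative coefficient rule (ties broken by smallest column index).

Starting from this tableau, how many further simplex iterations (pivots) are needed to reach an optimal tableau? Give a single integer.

1

pivot: p in, u out → z = 516/17
No improving column remains; optimal.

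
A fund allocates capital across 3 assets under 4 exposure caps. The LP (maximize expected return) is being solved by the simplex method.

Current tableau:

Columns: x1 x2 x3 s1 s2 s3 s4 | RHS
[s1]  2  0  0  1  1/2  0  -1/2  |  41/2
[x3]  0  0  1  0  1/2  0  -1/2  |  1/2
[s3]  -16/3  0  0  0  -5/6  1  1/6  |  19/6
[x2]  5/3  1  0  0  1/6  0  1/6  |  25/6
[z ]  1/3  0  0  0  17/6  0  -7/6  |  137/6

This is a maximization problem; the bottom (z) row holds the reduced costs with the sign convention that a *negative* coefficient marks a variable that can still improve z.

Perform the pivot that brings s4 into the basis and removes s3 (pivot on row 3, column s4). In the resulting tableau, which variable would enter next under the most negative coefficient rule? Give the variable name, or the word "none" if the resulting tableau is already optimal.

x1

Pivot element 1/6. New z-row = old z-row − (-7/6)·(row 3/(1/6)).
Updated z-row coefficients: x1: -37, x2: 0, x3: 0, s1: 0, s2: -3, s3: 7, s4: 0.
The most negative is -37 in column x1, so x1 would enter next.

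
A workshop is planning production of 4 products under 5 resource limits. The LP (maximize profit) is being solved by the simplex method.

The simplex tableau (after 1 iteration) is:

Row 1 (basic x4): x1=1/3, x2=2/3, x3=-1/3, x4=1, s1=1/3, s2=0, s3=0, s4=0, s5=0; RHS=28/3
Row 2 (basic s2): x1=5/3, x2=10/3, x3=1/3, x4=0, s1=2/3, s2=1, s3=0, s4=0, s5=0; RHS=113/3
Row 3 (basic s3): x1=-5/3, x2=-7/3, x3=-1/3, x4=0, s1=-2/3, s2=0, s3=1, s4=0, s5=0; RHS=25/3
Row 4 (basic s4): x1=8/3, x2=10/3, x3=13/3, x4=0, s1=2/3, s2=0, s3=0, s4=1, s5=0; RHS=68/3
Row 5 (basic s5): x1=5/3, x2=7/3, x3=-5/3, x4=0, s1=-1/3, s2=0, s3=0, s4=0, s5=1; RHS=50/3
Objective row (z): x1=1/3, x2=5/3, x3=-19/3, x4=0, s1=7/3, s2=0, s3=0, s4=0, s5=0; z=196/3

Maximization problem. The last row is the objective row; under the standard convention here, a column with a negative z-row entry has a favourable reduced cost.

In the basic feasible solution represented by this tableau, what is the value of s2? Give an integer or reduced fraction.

s2 is basic (row 2); its value is the RHS of that row: 113/3.

113/3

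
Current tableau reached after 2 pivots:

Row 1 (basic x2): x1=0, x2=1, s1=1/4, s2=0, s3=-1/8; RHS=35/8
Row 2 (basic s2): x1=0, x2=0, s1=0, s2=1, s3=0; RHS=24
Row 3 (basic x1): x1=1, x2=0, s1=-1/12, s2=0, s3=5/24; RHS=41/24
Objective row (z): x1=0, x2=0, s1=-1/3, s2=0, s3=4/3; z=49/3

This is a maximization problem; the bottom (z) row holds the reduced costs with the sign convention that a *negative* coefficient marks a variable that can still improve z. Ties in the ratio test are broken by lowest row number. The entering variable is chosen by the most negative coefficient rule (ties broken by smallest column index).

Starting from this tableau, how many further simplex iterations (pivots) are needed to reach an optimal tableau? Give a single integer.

1

pivot: s1 in, x2 out → z = 133/6
No improving column remains; optimal.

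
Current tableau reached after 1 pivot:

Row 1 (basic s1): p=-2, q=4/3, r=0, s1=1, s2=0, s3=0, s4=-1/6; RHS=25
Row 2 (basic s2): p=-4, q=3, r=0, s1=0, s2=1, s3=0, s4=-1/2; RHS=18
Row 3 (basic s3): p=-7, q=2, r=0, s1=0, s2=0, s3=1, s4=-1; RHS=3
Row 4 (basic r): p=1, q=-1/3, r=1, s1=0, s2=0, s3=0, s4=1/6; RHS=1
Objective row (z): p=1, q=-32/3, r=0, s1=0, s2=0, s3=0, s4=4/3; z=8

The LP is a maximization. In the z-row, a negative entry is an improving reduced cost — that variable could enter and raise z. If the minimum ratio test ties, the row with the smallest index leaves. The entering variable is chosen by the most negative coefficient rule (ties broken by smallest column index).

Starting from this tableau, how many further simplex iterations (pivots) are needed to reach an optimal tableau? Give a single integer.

pivot: q in, s3 out → z = 24
pivot: p in, s2 out → z = 1293/13
pivot: s3 in, r out → z = 717/5
No improving column remains; optimal.

3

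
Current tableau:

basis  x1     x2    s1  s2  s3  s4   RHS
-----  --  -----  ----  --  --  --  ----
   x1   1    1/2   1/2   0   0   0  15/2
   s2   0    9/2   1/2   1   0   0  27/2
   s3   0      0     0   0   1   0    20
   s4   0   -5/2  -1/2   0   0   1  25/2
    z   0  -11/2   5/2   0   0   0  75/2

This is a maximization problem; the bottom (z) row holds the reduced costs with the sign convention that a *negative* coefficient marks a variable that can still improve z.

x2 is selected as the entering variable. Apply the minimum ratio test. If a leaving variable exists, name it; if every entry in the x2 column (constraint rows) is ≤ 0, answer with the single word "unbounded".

s2

Ratios: row 1 (x1): (15/2)/(1/2) = 15; row 2 (s2): (27/2)/(9/2) = 3; row 3 (s3): entry 0 ≤ 0, skip; row 4 (s4): entry -5/2 ≤ 0, skip.
Minimum ratio is in the s2 row, so s2 leaves.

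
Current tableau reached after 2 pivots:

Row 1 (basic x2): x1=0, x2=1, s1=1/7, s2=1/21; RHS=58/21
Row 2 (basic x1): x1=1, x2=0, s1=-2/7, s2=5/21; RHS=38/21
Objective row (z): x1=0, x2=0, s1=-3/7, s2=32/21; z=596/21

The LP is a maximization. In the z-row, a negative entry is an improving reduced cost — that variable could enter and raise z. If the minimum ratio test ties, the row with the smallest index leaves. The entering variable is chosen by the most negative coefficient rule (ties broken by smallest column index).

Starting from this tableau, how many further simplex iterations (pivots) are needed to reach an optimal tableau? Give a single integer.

pivot: s1 in, x2 out → z = 110/3
No improving column remains; optimal.

1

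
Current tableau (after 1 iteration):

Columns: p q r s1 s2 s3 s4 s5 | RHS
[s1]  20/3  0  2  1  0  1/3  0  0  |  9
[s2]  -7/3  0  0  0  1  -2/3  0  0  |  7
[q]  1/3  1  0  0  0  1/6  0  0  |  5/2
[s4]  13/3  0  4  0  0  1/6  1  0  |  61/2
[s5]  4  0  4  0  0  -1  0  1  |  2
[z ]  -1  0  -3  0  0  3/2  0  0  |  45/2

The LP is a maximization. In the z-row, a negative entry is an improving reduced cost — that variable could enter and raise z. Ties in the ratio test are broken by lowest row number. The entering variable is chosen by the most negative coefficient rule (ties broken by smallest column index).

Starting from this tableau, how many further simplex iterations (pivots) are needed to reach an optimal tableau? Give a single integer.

1

pivot: r in, s5 out → z = 24
No improving column remains; optimal.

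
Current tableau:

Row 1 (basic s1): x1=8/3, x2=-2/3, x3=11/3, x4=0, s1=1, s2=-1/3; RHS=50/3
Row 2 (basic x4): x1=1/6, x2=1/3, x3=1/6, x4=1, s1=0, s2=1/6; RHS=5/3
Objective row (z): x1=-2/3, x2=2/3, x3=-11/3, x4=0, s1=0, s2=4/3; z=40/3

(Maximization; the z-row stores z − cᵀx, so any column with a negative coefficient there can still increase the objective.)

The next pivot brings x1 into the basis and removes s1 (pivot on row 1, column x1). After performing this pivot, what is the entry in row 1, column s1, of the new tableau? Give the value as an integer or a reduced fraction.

Pivot element is row 1, column x1: 8/3.
Normalize row 1: new (row 1, s1) = 1/(8/3) = 3/8.
Row 1 is the pivot row, so the entry is 3/8.

3/8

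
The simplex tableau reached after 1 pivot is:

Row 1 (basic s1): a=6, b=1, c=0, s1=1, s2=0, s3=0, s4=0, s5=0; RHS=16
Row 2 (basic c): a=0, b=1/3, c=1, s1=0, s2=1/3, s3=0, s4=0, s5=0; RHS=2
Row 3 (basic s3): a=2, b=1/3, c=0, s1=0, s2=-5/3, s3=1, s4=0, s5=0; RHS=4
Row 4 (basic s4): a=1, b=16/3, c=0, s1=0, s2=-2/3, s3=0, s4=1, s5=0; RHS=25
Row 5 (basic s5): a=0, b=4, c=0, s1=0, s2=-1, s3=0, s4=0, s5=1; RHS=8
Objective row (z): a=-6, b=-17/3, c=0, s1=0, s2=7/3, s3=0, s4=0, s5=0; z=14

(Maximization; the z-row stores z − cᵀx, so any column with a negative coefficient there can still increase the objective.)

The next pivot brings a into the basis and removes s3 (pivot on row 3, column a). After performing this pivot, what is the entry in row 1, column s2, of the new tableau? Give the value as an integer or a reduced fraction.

5

Pivot element is row 3, column a: 2.
Normalize row 3: new (row 3, s2) = (-5/3)/2 = -5/6.
row 1 ← row 1 − 6·(new row 3): 0 − 6·(-5/6) = 5.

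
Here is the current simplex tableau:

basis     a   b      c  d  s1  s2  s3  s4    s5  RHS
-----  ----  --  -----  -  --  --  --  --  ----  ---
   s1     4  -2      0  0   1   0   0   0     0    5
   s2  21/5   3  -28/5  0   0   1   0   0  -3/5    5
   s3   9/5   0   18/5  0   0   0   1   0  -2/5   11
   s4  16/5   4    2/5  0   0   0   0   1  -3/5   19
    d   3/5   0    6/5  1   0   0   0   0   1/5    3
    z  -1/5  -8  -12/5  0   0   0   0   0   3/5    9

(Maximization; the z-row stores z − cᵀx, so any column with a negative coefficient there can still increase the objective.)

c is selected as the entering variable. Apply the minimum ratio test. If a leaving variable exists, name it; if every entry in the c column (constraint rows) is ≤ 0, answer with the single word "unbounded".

d

Ratios: row 1 (s1): entry 0 ≤ 0, skip; row 2 (s2): entry -28/5 ≤ 0, skip; row 3 (s3): 11/(18/5) = 55/18; row 4 (s4): 19/(2/5) = 95/2; row 5 (d): 3/(6/5) = 5/2.
Minimum ratio is in the d row, so d leaves.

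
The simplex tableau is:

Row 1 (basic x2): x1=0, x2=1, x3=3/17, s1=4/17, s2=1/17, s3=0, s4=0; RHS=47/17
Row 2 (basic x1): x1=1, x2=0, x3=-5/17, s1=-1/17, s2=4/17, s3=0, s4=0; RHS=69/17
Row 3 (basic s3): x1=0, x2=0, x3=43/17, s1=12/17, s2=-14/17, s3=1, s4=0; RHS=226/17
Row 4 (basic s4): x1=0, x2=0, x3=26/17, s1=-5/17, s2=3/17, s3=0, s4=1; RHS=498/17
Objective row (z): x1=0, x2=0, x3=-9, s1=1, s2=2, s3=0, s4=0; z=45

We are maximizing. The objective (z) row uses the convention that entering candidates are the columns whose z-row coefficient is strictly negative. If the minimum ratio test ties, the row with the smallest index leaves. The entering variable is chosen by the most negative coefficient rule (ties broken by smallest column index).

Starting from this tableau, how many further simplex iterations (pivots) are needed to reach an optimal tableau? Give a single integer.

pivot: x3 in, s3 out → z = 3969/43
pivot: s2 in, x2 out → z = 107
No improving column remains; optimal.

2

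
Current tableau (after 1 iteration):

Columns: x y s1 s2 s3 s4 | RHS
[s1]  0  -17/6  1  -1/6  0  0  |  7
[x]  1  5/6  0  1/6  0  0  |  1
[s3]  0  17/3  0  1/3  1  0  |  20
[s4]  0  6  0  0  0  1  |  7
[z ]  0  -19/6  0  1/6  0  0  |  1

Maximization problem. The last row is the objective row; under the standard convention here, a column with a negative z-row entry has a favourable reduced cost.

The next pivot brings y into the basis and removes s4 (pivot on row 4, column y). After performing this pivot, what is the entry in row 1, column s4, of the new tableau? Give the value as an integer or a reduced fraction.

17/36

Pivot element is row 4, column y: 6.
Normalize row 4: new (row 4, s4) = 1/6 = 1/6.
row 1 ← row 1 − (-17/6)·(new row 4): 0 − (-17/6)·(1/6) = 17/36.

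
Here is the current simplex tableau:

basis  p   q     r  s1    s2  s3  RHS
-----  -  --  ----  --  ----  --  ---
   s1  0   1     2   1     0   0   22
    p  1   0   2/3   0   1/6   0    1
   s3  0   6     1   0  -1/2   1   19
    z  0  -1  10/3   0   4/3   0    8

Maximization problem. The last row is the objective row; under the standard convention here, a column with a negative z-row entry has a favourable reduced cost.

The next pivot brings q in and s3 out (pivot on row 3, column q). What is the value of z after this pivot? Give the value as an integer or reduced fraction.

Minimum ratio for q: 19/6 = 19/6.
z changes by −(z-row coeff of q)·ratio = −(-1)·(19/6) = 19/6.
New z = 8 + (19/6) = 67/6.

67/6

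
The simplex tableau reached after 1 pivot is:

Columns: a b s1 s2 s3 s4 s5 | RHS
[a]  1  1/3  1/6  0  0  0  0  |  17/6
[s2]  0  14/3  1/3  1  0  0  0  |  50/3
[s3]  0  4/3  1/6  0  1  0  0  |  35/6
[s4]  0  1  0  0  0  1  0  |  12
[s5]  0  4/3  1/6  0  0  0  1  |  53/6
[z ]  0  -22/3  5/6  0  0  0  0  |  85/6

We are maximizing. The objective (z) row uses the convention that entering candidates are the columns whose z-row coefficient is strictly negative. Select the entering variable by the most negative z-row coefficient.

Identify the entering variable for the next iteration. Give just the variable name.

Objective-row coefficients: a: 0, b: -22/3, s1: 5/6, s2: 0, s3: 0, s4: 0, s5: 0.
The most negative is -22/3 in column b, so b enters.

b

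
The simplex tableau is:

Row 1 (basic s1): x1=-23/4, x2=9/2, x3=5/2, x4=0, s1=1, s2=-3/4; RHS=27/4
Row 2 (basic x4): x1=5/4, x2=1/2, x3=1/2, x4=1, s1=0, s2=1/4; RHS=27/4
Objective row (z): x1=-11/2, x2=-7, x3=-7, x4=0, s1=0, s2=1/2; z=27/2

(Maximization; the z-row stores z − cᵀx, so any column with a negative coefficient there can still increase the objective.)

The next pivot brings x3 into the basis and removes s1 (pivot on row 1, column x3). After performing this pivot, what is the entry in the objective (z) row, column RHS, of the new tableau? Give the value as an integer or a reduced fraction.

Pivot element is row 1, column x3: 5/2.
Normalize row 1: new (row 1, RHS) = (27/4)/(5/2) = 27/10.
z-row ← z-row − (-7)·(new row 1): 27/2 − (-7)·(27/10) = 162/5.

162/5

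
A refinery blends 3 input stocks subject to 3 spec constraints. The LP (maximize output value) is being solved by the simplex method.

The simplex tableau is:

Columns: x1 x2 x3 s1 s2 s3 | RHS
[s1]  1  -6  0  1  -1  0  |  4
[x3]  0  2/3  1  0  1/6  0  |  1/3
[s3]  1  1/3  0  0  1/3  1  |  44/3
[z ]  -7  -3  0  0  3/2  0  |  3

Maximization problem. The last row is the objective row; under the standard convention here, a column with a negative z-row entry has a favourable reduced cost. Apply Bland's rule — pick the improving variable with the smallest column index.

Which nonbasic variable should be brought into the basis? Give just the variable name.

x1

Objective-row coefficients: x1: -7, x2: -3, x3: 0, s1: 0, s2: 3/2, s3: 0.
Improving columns: x1, x2. Bland's rule picks the smallest column index → x1.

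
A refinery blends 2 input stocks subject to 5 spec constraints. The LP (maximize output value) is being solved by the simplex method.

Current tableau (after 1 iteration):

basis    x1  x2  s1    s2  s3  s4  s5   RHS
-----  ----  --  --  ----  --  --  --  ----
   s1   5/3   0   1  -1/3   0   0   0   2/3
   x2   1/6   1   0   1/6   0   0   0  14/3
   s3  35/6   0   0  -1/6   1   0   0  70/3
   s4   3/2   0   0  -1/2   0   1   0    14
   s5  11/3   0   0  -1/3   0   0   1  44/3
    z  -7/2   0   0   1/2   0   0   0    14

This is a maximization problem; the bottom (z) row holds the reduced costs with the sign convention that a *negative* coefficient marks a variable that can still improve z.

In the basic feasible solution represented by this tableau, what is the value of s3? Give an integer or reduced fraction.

70/3

s3 is basic (row 3); its value is the RHS of that row: 70/3.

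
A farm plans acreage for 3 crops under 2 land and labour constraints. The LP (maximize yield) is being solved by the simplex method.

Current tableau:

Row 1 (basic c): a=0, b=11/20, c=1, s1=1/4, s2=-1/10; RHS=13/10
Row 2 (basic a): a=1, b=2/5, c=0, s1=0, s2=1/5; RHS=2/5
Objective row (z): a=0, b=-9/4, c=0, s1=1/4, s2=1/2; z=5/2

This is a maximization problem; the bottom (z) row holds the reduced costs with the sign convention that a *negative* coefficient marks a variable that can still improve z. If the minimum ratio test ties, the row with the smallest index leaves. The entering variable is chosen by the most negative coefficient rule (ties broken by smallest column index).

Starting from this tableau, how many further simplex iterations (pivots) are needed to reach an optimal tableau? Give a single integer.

1

pivot: b in, a out → z = 19/4
No improving column remains; optimal.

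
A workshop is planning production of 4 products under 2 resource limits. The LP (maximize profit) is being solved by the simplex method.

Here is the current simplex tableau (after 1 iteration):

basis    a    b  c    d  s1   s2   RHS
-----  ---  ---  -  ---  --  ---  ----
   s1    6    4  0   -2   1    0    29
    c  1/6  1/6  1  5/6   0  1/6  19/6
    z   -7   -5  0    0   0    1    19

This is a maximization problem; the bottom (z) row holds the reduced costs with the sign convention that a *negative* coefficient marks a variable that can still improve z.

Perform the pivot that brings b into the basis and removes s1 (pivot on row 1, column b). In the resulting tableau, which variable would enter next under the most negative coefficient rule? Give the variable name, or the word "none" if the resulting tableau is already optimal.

d

Pivot element 4. New z-row = old z-row − (-5)·(row 1/4).
Updated z-row coefficients: a: 1/2, b: 0, c: 0, d: -5/2, s1: 5/4, s2: 1.
The most negative is -5/2 in column d, so d would enter next.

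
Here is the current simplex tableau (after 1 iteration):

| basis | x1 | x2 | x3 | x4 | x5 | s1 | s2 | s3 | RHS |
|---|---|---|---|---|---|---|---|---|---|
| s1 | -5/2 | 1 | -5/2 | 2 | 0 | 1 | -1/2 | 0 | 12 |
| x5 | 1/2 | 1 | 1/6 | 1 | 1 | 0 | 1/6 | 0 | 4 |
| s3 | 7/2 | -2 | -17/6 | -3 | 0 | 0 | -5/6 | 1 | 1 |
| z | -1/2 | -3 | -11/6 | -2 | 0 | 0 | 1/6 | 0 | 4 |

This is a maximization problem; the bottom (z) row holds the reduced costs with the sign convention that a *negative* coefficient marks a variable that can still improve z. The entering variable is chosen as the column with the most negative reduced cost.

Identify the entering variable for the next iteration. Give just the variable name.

Objective-row coefficients: x1: -1/2, x2: -3, x3: -11/6, x4: -2, x5: 0, s1: 0, s2: 1/6, s3: 0.
The most negative is -3 in column x2, so x2 enters.

x2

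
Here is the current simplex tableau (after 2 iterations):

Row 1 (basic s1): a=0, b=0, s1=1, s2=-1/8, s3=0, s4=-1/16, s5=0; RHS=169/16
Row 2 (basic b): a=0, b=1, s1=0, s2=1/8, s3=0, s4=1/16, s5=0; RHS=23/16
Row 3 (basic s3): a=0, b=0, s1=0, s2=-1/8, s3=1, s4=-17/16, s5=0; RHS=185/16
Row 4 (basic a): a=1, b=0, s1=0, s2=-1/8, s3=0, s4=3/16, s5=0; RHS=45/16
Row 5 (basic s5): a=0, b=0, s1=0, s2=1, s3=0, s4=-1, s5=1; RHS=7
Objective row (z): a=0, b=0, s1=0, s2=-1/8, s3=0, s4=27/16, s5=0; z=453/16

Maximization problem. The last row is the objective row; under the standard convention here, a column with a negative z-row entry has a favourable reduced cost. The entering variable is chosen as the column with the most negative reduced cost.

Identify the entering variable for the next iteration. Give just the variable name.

s2

Objective-row coefficients: a: 0, b: 0, s1: 0, s2: -1/8, s3: 0, s4: 27/16, s5: 0.
The most negative is -1/8 in column s2, so s2 enters.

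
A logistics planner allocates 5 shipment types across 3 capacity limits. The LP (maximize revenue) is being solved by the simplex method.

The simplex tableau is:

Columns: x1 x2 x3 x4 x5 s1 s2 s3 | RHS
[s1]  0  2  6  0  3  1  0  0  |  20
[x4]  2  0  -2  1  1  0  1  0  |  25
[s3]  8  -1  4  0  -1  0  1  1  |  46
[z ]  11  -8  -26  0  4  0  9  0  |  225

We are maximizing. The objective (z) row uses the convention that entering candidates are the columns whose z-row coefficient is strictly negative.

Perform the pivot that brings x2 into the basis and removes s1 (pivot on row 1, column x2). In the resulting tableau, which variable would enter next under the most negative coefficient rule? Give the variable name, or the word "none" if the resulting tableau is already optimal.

Pivot element 2. New z-row = old z-row − (-8)·(row 1/2).
Updated z-row coefficients: x1: 11, x2: 0, x3: -2, x4: 0, x5: 16, s1: 4, s2: 9, s3: 0.
The most negative is -2 in column x3, so x3 would enter next.

x3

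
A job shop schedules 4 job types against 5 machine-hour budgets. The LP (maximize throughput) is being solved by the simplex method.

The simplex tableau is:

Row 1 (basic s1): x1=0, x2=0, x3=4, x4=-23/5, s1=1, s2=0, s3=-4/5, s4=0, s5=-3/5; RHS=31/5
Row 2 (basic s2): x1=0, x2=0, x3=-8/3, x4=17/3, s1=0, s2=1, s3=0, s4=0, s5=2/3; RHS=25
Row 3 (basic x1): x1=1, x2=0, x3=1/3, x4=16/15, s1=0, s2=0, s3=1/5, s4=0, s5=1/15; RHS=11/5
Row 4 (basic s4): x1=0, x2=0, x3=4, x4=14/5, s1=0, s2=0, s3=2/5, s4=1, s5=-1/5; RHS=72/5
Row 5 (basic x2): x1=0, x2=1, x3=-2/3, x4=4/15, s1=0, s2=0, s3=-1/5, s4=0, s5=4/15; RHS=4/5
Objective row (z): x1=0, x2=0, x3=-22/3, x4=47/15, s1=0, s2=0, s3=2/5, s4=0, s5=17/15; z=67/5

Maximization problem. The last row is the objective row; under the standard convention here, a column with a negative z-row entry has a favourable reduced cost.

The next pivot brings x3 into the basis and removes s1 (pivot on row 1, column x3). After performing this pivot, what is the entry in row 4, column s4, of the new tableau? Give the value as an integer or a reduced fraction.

Pivot element is row 1, column x3: 4.
Normalize row 1: new (row 1, s4) = 0/4 = 0.
row 4 ← row 4 − 4·(new row 1): 1 − 4·0 = 1.

1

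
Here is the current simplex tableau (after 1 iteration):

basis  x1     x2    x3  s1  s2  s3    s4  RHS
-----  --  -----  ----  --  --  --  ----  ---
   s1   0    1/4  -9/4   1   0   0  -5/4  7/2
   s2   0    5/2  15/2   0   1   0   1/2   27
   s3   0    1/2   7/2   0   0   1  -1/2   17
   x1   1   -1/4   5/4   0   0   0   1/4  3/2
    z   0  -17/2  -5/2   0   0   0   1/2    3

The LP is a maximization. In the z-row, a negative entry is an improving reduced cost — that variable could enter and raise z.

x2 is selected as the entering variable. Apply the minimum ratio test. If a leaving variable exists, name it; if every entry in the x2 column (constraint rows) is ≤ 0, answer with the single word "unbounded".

s2

Ratios: row 1 (s1): (7/2)/(1/4) = 14; row 2 (s2): 27/(5/2) = 54/5; row 3 (s3): 17/(1/2) = 34; row 4 (x1): entry -1/4 ≤ 0, skip.
Minimum ratio is in the s2 row, so s2 leaves.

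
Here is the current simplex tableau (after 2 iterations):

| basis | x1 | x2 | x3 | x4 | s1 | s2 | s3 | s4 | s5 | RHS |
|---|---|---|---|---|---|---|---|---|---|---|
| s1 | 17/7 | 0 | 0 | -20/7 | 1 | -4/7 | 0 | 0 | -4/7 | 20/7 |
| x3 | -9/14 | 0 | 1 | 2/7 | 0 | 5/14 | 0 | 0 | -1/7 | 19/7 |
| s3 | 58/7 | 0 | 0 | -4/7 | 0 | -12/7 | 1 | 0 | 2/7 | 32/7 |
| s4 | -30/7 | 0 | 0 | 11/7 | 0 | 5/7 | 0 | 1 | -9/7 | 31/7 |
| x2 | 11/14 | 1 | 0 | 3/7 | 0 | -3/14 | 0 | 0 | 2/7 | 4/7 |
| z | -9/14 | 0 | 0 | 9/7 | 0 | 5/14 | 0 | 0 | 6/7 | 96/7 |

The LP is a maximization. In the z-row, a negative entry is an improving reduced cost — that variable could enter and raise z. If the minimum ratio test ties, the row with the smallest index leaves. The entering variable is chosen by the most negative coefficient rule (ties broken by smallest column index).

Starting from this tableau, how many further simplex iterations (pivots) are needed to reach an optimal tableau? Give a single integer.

1

pivot: x1 in, s3 out → z = 408/29
No improving column remains; optimal.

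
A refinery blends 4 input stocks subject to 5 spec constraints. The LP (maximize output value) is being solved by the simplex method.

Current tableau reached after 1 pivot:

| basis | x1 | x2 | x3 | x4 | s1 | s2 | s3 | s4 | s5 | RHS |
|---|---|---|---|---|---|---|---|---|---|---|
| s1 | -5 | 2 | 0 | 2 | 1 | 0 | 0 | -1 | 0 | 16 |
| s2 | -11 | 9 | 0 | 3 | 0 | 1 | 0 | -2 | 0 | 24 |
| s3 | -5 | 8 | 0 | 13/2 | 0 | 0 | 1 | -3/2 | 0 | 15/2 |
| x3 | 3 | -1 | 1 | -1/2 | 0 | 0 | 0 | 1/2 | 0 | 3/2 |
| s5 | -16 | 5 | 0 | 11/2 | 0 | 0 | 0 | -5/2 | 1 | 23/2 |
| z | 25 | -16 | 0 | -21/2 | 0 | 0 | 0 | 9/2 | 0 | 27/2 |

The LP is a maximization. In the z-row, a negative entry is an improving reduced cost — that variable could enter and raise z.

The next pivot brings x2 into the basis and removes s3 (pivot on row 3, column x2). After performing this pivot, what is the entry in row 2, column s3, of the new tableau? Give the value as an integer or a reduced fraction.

Pivot element is row 3, column x2: 8.
Normalize row 3: new (row 3, s3) = 1/8 = 1/8.
row 2 ← row 2 − 9·(new row 3): 0 − 9·(1/8) = -9/8.

-9/8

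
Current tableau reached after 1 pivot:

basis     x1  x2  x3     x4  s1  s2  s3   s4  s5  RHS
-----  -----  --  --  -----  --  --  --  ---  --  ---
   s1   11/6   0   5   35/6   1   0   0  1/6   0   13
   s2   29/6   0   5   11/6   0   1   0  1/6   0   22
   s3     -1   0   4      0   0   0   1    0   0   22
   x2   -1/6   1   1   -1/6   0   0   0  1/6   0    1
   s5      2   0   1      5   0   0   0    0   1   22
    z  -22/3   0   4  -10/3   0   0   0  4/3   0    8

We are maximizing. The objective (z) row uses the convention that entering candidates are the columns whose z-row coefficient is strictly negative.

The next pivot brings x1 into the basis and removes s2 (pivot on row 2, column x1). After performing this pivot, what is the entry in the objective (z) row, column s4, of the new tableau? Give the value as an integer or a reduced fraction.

Pivot element is row 2, column x1: 29/6.
Normalize row 2: new (row 2, s4) = (1/6)/(29/6) = 1/29.
z-row ← z-row − (-22/3)·(new row 2): 4/3 − (-22/3)·(1/29) = 46/29.

46/29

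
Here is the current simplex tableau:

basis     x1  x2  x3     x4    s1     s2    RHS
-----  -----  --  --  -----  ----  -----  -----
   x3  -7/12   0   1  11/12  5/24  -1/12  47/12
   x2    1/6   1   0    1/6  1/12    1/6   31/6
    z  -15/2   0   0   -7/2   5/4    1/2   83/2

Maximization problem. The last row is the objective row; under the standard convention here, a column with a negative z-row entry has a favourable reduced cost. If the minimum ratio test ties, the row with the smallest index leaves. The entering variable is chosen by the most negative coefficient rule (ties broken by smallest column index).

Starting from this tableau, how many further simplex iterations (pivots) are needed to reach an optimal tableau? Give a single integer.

1

pivot: x1 in, x2 out → z = 274
No improving column remains; optimal.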